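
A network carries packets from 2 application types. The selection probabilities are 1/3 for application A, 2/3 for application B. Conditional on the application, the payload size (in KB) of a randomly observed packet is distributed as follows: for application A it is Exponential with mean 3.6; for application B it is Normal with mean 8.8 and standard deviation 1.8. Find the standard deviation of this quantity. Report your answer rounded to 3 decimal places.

Per component, A: μ=3.6, E[X²]=25.92; B: μ=8.8, E[X²]=80.68.
E[X] = 0.333333·3.6 + 0.666667·8.8 = 7.06667.
E[X²] = 0.333333·25.92 + 0.666667·80.68 = 62.4267.
Var(X) = E[X²] − (E[X])² = 62.4267 − 49.9378 = 12.4889.
SD(X) = √12.4889 = 3.53396.

3.534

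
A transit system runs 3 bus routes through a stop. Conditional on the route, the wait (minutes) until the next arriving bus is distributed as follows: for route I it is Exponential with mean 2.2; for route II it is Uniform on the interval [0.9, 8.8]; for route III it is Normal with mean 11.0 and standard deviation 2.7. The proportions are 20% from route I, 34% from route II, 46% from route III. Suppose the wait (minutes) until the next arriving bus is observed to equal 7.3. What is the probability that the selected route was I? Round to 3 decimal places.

Likelihoods f(7.3 | ·): I: 0.016463; II: 0.126582; III: 0.057778.
Posterior ∝ prior × likelihood. Numerator for I: 0.2·0.016463 = 0.0032926.
Normalizing constant: 0.2·0.016463 + 0.34·0.126582 + 0.46·0.057778 = 0.0729084.
P(I | observation) = 0.0032926 / 0.0729084 = 0.0451608.

0.045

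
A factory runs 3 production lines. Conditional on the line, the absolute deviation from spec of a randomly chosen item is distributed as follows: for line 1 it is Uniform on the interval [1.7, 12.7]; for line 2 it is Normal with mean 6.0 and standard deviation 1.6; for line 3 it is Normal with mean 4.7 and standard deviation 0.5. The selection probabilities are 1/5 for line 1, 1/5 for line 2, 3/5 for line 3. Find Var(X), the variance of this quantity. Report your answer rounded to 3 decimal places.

3.689

Per component, 1: μ=7.2, E[X²]=61.9233; 2: μ=6, E[X²]=38.56; 3: μ=4.7, E[X²]=22.34.
E[X] = 0.2·7.2 + 0.2·6 + 0.6·4.7 = 5.46.
E[X²] = 0.2·61.9233 + 0.2·38.56 + 0.6·22.34 = 33.5007.
Var(X) = E[X²] − (E[X])² = 33.5007 − 29.8116 = 3.68907.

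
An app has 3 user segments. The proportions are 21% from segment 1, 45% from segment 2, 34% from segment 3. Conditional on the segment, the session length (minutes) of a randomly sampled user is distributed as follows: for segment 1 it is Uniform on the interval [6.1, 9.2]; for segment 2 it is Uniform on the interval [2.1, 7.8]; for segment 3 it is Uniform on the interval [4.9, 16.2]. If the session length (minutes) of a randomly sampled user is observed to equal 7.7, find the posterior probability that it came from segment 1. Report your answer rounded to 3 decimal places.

Likelihoods f(7.7 | ·): 1: 0.322581; 2: 0.175439; 3: 0.0884956.
Posterior ∝ prior × likelihood. Numerator for 1: 0.21·0.322581 = 0.0677419.
Normalizing constant: 0.21·0.322581 + 0.45·0.175439 + 0.34·0.0884956 = 0.176778.
P(1 | observation) = 0.0677419 / 0.176778 = 0.383204.

0.383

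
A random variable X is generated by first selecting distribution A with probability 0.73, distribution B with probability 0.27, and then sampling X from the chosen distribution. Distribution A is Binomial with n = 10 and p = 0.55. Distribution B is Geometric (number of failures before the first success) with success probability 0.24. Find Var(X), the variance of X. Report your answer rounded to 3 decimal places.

Per component, A: μ=5.5, E[X²]=32.725; B: μ=3.16667, E[X²]=23.2222.
E[X] = 0.73·5.5 + 0.27·3.16667 = 4.87.
E[X²] = 0.73·32.725 + 0.27·23.2222 = 30.1593.
Var(X) = E[X²] − (E[X])² = 30.1593 − 23.7169 = 6.44235.

6.442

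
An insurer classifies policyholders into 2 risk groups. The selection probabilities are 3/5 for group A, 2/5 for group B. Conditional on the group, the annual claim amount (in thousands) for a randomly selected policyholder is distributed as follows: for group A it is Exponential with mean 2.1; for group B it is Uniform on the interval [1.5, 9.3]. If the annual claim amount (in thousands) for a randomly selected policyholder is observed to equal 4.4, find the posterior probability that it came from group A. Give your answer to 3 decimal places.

0.407

Likelihoods f(4.4 | ·): A: 0.0585909; B: 0.128205.
Posterior ∝ prior × likelihood. Numerator for A: 0.6·0.0585909 = 0.0351546.
Normalizing constant: 0.6·0.0585909 + 0.4·0.128205 = 0.0864366.
P(A | observation) = 0.0351546 / 0.0864366 = 0.406709.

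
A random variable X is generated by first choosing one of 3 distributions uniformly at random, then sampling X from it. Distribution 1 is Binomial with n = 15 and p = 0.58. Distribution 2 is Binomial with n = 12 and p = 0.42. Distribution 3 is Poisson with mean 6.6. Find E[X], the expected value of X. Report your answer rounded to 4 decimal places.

Component means — 1: 8.7; 2: 5.04; 3: 6.6.
E[X] = 0.333333·8.7 + 0.333333·5.04 + 0.333333·6.6 = 6.78.

6.7800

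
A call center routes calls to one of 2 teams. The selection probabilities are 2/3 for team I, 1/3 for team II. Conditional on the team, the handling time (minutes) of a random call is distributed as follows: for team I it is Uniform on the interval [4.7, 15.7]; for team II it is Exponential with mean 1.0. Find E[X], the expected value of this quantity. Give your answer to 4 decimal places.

7.1333

Component means — I: 10.2; II: 1.
E[X] = 0.666667·10.2 + 0.333333·1 = 7.13333.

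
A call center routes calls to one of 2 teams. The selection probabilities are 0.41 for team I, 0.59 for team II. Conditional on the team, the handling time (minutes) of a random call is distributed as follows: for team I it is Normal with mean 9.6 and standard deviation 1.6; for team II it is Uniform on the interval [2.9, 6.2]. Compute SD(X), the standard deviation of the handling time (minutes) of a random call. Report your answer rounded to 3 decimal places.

Per component, I: μ=9.6, E[X²]=94.72; II: μ=4.55, E[X²]=21.61.
E[X] = 0.41·9.6 + 0.59·4.55 = 6.6205.
E[X²] = 0.41·94.72 + 0.59·21.61 = 51.5851.
Var(X) = E[X²] − (E[X])² = 51.5851 − 43.831 = 7.75408.
SD(X) = √7.75408 = 2.78461.

2.785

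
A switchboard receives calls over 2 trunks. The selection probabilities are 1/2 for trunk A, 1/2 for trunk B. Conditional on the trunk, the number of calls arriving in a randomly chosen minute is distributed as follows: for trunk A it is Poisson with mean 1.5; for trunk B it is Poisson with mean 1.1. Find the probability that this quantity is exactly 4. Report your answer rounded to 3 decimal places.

Conditional on each trunk, P(X = 4): A: 0.0470665; B: 0.0203065.
By total probability, P(X = 4) = 0.5·0.0470665 + 0.5·0.0203065 = 0.0336865.

0.034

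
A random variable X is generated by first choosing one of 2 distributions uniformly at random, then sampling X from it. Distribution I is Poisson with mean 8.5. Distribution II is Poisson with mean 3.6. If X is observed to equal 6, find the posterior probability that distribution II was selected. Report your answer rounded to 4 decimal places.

0.4366

Likelihoods P(X=6 | ·): I: 0.106581; II: 0.0826081.
Posterior ∝ prior × likelihood. Numerator for II: 0.5·0.0826081 = 0.041304.
Normalizing constant: 0.5·0.106581 + 0.5·0.0826081 = 0.0945943.
P(II | observation) = 0.041304 / 0.0945943 = 0.436644.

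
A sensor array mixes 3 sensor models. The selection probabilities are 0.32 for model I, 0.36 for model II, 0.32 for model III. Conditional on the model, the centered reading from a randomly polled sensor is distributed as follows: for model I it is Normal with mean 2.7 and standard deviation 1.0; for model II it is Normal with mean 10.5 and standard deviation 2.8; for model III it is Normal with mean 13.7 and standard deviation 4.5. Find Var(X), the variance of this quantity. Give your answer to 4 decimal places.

30.2012

Per component, I: μ=2.7, E[X²]=8.29; II: μ=10.5, E[X²]=118.09; III: μ=13.7, E[X²]=207.94.
E[X] = 0.32·2.7 + 0.36·10.5 + 0.32·13.7 = 9.028.
E[X²] = 0.32·8.29 + 0.36·118.09 + 0.32·207.94 = 111.706.
Var(X) = E[X²] − (E[X])² = 111.706 − 81.5048 = 30.2012.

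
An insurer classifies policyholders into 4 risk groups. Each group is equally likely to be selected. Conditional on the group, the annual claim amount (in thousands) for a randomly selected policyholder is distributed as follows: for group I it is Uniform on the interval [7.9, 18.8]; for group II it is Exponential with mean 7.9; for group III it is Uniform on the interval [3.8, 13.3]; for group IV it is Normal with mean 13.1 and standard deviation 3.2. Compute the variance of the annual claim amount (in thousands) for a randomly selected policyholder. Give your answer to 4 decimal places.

Per component, I: μ=13.35, E[X²]=188.123; II: μ=7.9, E[X²]=124.82; III: μ=8.55, E[X²]=80.6233; IV: μ=13.1, E[X²]=181.85.
E[X] = 0.25·13.35 + 0.25·7.9 + 0.25·8.55 + 0.25·13.1 = 10.725.
E[X²] = 0.25·188.123 + 0.25·124.82 + 0.25·80.6233 + 0.25·181.85 = 143.854.
Var(X) = E[X²] − (E[X])² = 143.854 − 115.026 = 28.8285.

28.8285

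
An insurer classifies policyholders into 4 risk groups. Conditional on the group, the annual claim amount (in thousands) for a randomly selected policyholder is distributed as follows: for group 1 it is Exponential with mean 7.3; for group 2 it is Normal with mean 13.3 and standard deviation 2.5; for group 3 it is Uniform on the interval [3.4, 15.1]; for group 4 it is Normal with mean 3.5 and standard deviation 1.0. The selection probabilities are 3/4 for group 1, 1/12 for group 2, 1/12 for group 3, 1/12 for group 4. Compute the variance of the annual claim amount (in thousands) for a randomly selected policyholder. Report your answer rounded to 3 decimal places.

45.923

Per component, 1: μ=7.3, E[X²]=106.58; 2: μ=13.3, E[X²]=183.14; 3: μ=9.25, E[X²]=96.97; 4: μ=3.5, E[X²]=13.25.
E[X] = 0.75·7.3 + 0.0833333·13.3 + 0.0833333·9.25 + 0.0833333·3.5 = 7.64583.
E[X²] = 0.75·106.58 + 0.0833333·183.14 + 0.0833333·96.97 + 0.0833333·13.25 = 104.382.
Var(X) = E[X²] − (E[X])² = 104.382 − 58.4588 = 45.9229.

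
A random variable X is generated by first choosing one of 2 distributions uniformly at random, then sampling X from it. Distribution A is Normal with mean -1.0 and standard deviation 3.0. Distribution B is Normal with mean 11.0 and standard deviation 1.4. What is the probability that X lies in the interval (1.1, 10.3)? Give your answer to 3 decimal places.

0.275

Conditional on each component, P(1.1 < X < 10.3): A: 0.241881; B: 0.308538.
By total probability, P(1.1 < X < 10.3) = 0.5·0.241881 + 0.5·0.308538 = 0.275209.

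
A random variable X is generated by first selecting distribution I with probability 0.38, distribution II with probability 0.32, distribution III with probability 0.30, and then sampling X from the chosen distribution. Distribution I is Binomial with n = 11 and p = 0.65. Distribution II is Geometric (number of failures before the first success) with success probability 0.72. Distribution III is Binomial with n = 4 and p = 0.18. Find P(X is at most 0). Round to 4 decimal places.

0.3660

Conditional on each component, P(X ≤ 0): I: 9.65492e-06; II: 0.72; III: 0.452122.
By total probability, P(X ≤ 0) = 0.38·9.65492e-06 + 0.32·0.72 + 0.3·0.452122 = 0.36604.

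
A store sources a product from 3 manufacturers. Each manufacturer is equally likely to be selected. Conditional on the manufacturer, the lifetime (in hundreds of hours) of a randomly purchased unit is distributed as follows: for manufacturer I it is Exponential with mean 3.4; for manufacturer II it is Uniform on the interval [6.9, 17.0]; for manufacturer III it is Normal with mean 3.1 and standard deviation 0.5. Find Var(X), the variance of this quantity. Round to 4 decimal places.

Per component, I: μ=3.4, E[X²]=23.12; II: μ=11.95, E[X²]=151.303; III: μ=3.1, E[X²]=9.86.
E[X] = 0.333333·3.4 + 0.333333·11.95 + 0.333333·3.1 = 6.15.
E[X²] = 0.333333·23.12 + 0.333333·151.303 + 0.333333·9.86 = 61.4278.
Var(X) = E[X²] − (E[X])² = 61.4278 − 37.8225 = 23.6053.

23.6053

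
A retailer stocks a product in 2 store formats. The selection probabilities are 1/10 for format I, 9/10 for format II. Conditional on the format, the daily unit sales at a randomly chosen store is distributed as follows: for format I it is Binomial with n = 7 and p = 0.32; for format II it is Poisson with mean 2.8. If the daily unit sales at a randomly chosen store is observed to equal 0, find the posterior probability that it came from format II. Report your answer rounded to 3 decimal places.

0.891

Likelihoods P(X=0 | ·): I: 0.0672299; II: 0.0608101.
Posterior ∝ prior × likelihood. Numerator for II: 0.9·0.0608101 = 0.0547291.
Normalizing constant: 0.1·0.0672299 + 0.9·0.0608101 = 0.061452.
P(II | observation) = 0.0547291 / 0.061452 = 0.890598.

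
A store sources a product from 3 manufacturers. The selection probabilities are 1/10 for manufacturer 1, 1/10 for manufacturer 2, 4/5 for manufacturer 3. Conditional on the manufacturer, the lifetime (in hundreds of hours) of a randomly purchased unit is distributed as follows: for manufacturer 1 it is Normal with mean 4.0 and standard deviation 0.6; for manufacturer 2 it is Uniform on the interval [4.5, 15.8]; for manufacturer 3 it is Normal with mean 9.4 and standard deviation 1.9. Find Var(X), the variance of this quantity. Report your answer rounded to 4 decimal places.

Per component, 1: μ=4, E[X²]=16.36; 2: μ=10.15, E[X²]=113.663; 3: μ=9.4, E[X²]=91.97.
E[X] = 0.1·4 + 0.1·10.15 + 0.8·9.4 = 8.935.
E[X²] = 0.1·16.36 + 0.1·113.663 + 0.8·91.97 = 86.5783.
Var(X) = E[X²] − (E[X])² = 86.5783 − 79.8342 = 6.74411.

6.7441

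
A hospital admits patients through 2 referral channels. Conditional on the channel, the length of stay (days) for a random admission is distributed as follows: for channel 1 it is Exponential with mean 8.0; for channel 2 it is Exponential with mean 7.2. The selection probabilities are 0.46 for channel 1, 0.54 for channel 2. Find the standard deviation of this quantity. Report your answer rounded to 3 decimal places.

7.589

Per component, 1: μ=8, E[X²]=128; 2: μ=7.2, E[X²]=103.68.
E[X] = 0.46·8 + 0.54·7.2 = 7.568.
E[X²] = 0.46·128 + 0.54·103.68 = 114.867.
Var(X) = E[X²] − (E[X])² = 114.867 − 57.2746 = 57.5926.
SD(X) = √57.5926 = 7.58898.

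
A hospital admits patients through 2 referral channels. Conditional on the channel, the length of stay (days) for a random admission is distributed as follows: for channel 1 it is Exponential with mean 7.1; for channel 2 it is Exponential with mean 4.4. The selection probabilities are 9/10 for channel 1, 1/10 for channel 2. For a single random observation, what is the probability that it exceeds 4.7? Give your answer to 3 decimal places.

0.499

Conditional on each channel, P(X > 4.7): 1: 0.515833; 2: 0.343633.
By total probability, P(X > 4.7) = 0.9·0.515833 + 0.1·0.343633 = 0.498613.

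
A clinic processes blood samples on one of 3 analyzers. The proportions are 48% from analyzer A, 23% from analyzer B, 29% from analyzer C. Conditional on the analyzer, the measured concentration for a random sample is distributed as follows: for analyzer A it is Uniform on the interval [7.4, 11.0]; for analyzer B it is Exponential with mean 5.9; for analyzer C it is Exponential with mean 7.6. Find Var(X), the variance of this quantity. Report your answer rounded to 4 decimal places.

Per component, A: μ=9.2, E[X²]=85.72; B: μ=5.9, E[X²]=69.62; C: μ=7.6, E[X²]=115.52.
E[X] = 0.48·9.2 + 0.23·5.9 + 0.29·7.6 = 7.977.
E[X²] = 0.48·85.72 + 0.23·69.62 + 0.29·115.52 = 90.659.
Var(X) = E[X²] − (E[X])² = 90.659 − 63.6325 = 27.0265.

27.0265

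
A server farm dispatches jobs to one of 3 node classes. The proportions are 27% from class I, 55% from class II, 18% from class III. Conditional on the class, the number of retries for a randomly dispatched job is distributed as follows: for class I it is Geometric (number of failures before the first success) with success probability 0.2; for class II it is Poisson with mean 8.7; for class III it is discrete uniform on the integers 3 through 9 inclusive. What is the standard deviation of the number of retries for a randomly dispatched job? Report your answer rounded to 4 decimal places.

Per component, I: μ=4, E[X²]=36; II: μ=8.7, E[X²]=84.39; III: μ=6, E[X²]=40.
E[X] = 0.27·4 + 0.55·8.7 + 0.18·6 = 6.945.
E[X²] = 0.27·36 + 0.55·84.39 + 0.18·40 = 63.3345.
Var(X) = E[X²] − (E[X])² = 63.3345 − 48.233 = 15.1015.
SD(X) = √15.1015 = 3.88606.

3.8861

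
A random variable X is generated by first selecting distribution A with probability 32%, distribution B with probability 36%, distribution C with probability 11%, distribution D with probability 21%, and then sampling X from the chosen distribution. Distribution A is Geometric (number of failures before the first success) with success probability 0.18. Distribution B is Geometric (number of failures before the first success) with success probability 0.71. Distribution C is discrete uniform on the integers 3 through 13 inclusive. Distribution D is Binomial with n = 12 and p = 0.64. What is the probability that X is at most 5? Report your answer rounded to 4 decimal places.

Conditional on each component, P(X ≤ 5): A: 0.695993; B: 0.999405; C: 0.272727; D: 0.097021.
By total probability, P(X ≤ 5) = 0.32·0.695993 + 0.36·0.999405 + 0.11·0.272727 + 0.21·0.097021 = 0.632878.

0.6329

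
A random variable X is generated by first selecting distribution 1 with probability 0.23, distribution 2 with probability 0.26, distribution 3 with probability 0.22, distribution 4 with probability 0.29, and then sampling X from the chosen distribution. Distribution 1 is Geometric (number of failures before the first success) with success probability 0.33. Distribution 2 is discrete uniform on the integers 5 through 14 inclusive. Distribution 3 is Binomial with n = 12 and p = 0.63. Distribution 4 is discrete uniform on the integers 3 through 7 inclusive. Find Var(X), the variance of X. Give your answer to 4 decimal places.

Per component, 1: μ=2.0303, E[X²]=10.2746; 2: μ=9.5, E[X²]=98.5; 3: μ=7.56, E[X²]=59.9508; 4: μ=5, E[X²]=27.
E[X] = 0.23·2.0303 + 0.26·9.5 + 0.22·7.56 + 0.29·5 = 6.05017.
E[X²] = 0.23·10.2746 + 0.26·98.5 + 0.22·59.9508 + 0.29·27 = 48.9923.
Var(X) = E[X²] − (E[X])² = 48.9923 − 36.6046 = 12.3878.

12.3878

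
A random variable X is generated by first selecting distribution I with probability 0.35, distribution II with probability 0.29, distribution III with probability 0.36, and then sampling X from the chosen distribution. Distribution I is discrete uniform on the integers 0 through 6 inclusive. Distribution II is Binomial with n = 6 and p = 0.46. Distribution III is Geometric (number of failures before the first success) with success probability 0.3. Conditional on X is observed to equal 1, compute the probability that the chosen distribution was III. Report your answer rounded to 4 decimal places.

0.4657

Likelihoods P(X=1 | ·): I: 0.142857; II: 0.12673; III: 0.21.
Posterior ∝ prior × likelihood. Numerator for III: 0.36·0.21 = 0.0756.
Normalizing constant: 0.35·0.142857 + 0.29·0.12673 + 0.36·0.21 = 0.162352.
P(III | observation) = 0.0756 / 0.162352 = 0.465656.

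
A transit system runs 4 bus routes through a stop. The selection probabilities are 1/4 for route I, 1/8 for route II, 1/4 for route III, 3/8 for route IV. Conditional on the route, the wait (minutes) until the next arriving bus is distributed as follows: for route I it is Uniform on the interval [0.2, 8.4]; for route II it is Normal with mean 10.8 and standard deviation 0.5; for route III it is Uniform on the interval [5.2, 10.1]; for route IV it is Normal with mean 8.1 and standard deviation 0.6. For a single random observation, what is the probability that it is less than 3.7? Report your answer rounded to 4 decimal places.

Conditional on each route, P(X < 3.7): I: 0.426829; II: 0; III: 0; IV: 1.12244e-13.
By total probability, P(X < 3.7) = 0.25·0.426829 + 0.125·0 + 0.25·0 + 0.375·1.12244e-13 = 0.106707.

0.1067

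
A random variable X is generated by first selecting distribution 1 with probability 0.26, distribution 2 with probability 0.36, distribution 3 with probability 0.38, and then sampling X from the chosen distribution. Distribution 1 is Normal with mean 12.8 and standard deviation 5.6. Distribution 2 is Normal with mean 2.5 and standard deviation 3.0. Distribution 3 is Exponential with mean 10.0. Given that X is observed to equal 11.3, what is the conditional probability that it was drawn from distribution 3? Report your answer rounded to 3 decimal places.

0.399

Likelihoods f(11.3 | ·): 1: 0.0687294; 2: 0.00180035; 3: 0.0323033.
Posterior ∝ prior × likelihood. Numerator for 3: 0.38·0.0323033 = 0.0122753.
Normalizing constant: 0.26·0.0687294 + 0.36·0.00180035 + 0.38·0.0323033 = 0.030793.
P(3 | observation) = 0.0122753 / 0.030793 = 0.398638.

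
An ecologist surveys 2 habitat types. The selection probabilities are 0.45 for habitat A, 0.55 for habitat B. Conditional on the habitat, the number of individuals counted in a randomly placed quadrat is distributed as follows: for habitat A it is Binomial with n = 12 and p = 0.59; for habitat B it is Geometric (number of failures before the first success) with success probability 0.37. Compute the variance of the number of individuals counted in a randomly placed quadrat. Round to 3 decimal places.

Per component, A: μ=7.08, E[X²]=53.0292; B: μ=1.7027, E[X²]=7.5011.
E[X] = 0.45·7.08 + 0.55·1.7027 = 4.12249.
E[X²] = 0.45·53.0292 + 0.55·7.5011 = 27.9887.
Var(X) = E[X²] − (E[X])² = 27.9887 − 16.9949 = 10.9938.

10.994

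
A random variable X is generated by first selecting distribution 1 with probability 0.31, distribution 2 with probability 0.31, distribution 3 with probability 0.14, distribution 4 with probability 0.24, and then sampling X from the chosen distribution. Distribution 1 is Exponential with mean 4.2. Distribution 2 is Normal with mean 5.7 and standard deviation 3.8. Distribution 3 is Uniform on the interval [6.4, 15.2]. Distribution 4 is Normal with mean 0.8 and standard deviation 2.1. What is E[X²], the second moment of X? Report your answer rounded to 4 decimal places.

43.9302

For each component E[X²] = Var + (mean)², giving 1: 35.28; 2: 46.93; 3: 123.093; 4: 5.05.
Overall E[X²] = 0.31·35.28 + 0.31·46.93 + 0.14·123.093 + 0.24·5.05 = 43.9302.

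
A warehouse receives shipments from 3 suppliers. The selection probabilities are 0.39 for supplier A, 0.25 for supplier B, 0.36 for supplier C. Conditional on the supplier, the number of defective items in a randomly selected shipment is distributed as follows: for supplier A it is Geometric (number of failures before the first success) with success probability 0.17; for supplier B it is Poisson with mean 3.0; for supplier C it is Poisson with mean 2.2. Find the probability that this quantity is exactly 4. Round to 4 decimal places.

Conditional on each supplier, P(X = 4): A: 0.0806791; B: 0.168031; C: 0.108151.
By total probability, P(X = 4) = 0.39·0.0806791 + 0.25·0.168031 + 0.36·0.108151 = 0.112407.

0.1124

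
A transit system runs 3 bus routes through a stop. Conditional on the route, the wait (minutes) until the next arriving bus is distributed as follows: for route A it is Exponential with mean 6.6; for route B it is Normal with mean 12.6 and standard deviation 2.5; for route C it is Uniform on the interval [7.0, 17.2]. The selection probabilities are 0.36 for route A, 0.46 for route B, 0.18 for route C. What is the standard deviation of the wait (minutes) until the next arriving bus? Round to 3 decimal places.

5.297

Per component, A: μ=6.6, E[X²]=87.12; B: μ=12.6, E[X²]=165.01; C: μ=12.1, E[X²]=155.08.
E[X] = 0.36·6.6 + 0.46·12.6 + 0.18·12.1 = 10.35.
E[X²] = 0.36·87.12 + 0.46·165.01 + 0.18·155.08 = 135.182.
Var(X) = E[X²] − (E[X])² = 135.182 − 107.122 = 28.0597.
SD(X) = √28.0597 = 5.29714.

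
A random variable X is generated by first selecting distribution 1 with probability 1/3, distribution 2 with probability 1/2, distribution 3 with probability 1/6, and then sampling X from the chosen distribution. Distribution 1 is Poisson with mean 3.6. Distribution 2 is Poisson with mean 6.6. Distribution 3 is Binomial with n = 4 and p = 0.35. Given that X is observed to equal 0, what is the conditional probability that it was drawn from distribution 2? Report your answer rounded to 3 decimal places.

0.017

Likelihoods P(X=0 | ·): 1: 0.0273237; 2: 0.00136037; 3: 0.178506.
Posterior ∝ prior × likelihood. Numerator for 2: 0.5·0.00136037 = 0.000680184.
Normalizing constant: 0.333333·0.0273237 + 0.5·0.00136037 + 0.166667·0.178506 = 0.0395391.
P(2 | observation) = 0.000680184 / 0.0395391 = 0.0172028.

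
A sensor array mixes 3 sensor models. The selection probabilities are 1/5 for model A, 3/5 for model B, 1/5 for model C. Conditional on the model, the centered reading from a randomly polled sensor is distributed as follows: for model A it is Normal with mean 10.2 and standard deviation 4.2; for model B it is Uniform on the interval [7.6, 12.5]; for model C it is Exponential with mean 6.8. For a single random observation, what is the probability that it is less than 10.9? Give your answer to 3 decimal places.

Conditional on each model, P(X < 10.9): A: 0.566184; B: 0.673469; C: 0.798696.
By total probability, P(X < 10.9) = 0.2·0.566184 + 0.6·0.673469 + 0.2·0.798696 = 0.677058.

0.677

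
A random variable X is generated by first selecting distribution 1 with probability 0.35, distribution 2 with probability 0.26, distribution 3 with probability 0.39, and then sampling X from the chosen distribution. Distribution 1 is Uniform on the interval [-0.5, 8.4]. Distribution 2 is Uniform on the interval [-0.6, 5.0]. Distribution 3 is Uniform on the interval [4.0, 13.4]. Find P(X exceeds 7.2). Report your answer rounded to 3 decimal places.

0.304

Conditional on each component, P(X > 7.2): 1: 0.134831; 2: 0; 3: 0.659574.
By total probability, P(X > 7.2) = 0.35·0.134831 + 0.26·0 + 0.39·0.659574 = 0.304425.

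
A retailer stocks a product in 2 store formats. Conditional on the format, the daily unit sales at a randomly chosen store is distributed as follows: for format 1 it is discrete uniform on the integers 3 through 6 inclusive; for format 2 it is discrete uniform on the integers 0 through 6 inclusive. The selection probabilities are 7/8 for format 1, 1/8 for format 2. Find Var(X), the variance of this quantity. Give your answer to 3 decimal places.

Per component, 1: μ=4.5, E[X²]=21.5; 2: μ=3, E[X²]=13.
E[X] = 0.875·4.5 + 0.125·3 = 4.3125.
E[X²] = 0.875·21.5 + 0.125·13 = 20.4375.
Var(X) = E[X²] − (E[X])² = 20.4375 − 18.5977 = 1.83984.

1.840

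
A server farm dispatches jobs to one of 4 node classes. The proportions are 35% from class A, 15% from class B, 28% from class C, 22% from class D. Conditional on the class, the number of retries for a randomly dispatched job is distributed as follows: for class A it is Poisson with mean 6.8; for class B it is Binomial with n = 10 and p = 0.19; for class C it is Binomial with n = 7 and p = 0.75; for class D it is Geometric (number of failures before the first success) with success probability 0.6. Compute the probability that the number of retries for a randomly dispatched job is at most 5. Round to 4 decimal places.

0.6382

Conditional on each class, P(X ≤ 5): A: 0.326977; B: 0.995124; C: 0.555054; D: 0.995904.
By total probability, P(X ≤ 5) = 0.35·0.326977 + 0.15·0.995124 + 0.28·0.555054 + 0.22·0.995904 = 0.638225.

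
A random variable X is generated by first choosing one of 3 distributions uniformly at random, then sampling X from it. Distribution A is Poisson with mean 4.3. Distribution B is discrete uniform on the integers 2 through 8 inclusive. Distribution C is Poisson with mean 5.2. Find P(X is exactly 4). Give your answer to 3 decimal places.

0.168

Conditional on each component, P(X = 4): A: 0.193284; B: 0.142857; C: 0.168063.
By total probability, P(X = 4) = 0.333333·0.193284 + 0.333333·0.142857 + 0.333333·0.168063 = 0.168068.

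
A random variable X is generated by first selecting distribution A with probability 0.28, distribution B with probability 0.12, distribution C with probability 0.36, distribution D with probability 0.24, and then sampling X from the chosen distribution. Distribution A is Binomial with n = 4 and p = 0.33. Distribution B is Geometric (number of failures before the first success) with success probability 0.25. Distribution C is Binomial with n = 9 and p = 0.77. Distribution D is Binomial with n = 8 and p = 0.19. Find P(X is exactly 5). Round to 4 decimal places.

0.0432

Conditional on each component, P(X = 5): A: 0; B: 0.0593262; C: 0.0954411; D: 0.00736904.
By total probability, P(X = 5) = 0.28·0 + 0.12·0.0593262 + 0.36·0.0954411 + 0.24·0.00736904 = 0.0432465.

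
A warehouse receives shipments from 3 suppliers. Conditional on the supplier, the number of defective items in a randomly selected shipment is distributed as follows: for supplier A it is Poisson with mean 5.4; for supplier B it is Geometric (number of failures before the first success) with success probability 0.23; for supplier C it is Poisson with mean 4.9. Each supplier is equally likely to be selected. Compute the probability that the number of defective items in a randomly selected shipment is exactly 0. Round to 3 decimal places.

0.081

Conditional on each supplier, P(X = 0): A: 0.00451658; B: 0.23; C: 0.00744658.
By total probability, P(X = 0) = 0.333333·0.00451658 + 0.333333·0.23 + 0.333333·0.00744658 = 0.0806544.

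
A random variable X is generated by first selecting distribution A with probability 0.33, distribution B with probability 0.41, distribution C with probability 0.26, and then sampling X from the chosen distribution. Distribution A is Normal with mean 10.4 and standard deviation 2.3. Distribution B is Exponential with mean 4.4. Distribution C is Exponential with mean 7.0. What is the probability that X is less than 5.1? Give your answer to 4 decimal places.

Conditional on each component, P(X < 5.1): A: 0.0106016; B: 0.686229; C: 0.517402.
By total probability, P(X < 5.1) = 0.33·0.0106016 + 0.41·0.686229 + 0.26·0.517402 = 0.419377.

0.4194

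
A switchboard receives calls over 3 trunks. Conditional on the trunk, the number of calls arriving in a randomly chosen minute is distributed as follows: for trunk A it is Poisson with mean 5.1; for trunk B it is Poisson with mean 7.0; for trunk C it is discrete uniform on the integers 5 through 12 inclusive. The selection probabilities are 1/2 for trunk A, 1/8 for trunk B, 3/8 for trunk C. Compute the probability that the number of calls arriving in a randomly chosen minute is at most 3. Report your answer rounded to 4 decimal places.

Conditional on each trunk, P(X ≤ 3): A: 0.251268; B: 0.0817654; C: 0.
By total probability, P(X ≤ 3) = 0.5·0.251268 + 0.125·0.0817654 + 0.375·0 = 0.135855.

0.1359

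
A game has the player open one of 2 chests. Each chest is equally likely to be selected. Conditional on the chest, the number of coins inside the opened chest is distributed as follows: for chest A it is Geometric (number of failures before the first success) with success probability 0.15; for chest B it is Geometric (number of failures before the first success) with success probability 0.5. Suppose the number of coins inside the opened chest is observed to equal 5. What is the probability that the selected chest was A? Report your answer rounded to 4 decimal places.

0.8099

Likelihoods P(X=5 | ·): A: 0.0665558; B: 0.015625.
Posterior ∝ prior × likelihood. Numerator for A: 0.5·0.0665558 = 0.0332779.
Normalizing constant: 0.5·0.0665558 + 0.5·0.015625 = 0.0410904.
P(A | observation) = 0.0332779 / 0.0410904 = 0.80987.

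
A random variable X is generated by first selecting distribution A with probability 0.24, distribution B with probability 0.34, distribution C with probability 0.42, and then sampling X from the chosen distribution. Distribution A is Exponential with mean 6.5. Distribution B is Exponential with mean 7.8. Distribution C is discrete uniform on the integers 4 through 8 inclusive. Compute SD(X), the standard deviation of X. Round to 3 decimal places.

5.683

Per component, A: μ=6.5, E[X²]=84.5; B: μ=7.8, E[X²]=121.68; C: μ=6, E[X²]=38.
E[X] = 0.24·6.5 + 0.34·7.8 + 0.42·6 = 6.732.
E[X²] = 0.24·84.5 + 0.34·121.68 + 0.42·38 = 77.6112.
Var(X) = E[X²] − (E[X])² = 77.6112 − 45.3198 = 32.2914.
SD(X) = √32.2914 = 5.68255.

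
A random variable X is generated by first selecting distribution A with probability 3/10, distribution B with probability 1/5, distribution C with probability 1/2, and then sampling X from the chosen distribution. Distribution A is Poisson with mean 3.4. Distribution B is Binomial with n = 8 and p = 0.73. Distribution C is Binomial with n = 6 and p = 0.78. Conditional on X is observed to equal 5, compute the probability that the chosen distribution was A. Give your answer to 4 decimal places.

Likelihoods P(X=5 | ·): A: 0.126361; B: 0.228504; C: 0.381107.
Posterior ∝ prior × likelihood. Numerator for A: 0.3·0.126361 = 0.0379082.
Normalizing constant: 0.3·0.126361 + 0.2·0.228504 + 0.5·0.381107 = 0.274163.
P(A | observation) = 0.0379082 / 0.274163 = 0.138269.

0.1383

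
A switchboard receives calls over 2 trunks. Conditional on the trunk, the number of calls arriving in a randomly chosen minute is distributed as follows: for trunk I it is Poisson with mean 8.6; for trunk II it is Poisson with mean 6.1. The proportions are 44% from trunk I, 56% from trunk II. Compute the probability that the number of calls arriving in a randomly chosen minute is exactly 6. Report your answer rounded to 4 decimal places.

0.1354

Conditional on each trunk, P(X = 6): I: 0.103449; II: 0.160491.
By total probability, P(X = 6) = 0.44·0.103449 + 0.56·0.160491 = 0.135392.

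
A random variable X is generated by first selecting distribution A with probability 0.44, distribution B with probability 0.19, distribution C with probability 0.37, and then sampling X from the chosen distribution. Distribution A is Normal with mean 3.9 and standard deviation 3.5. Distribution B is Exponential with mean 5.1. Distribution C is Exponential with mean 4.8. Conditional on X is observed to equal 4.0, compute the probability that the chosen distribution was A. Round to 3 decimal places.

0.498

Likelihoods f(4.0 | ·): A: 0.113937; B: 0.0894966; C: 0.0905413.
Posterior ∝ prior × likelihood. Numerator for A: 0.44·0.113937 = 0.0501323.
Normalizing constant: 0.44·0.113937 + 0.19·0.0894966 + 0.37·0.0905413 = 0.100637.
P(A | observation) = 0.0501323 / 0.100637 = 0.49815.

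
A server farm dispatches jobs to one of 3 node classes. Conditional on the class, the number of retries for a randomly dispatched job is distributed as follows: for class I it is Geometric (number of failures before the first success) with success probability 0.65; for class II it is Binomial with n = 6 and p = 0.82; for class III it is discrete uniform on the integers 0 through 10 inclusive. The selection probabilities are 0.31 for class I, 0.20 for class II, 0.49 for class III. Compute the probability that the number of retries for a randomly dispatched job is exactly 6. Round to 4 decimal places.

Conditional on each class, P(X = 6): I: 0.00119487; II: 0.304007; III: 0.0909091.
By total probability, P(X = 6) = 0.31·0.00119487 + 0.2·0.304007 + 0.49·0.0909091 = 0.105717.

0.1057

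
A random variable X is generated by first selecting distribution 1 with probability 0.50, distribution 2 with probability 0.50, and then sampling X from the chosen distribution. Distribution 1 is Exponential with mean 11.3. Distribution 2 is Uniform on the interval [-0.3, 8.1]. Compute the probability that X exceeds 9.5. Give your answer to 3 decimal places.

Conditional on each component, P(X > 9.5): 1: 0.431405; 2: 0.
By total probability, P(X > 9.5) = 0.5·0.431405 + 0.5·0 = 0.215702.

0.216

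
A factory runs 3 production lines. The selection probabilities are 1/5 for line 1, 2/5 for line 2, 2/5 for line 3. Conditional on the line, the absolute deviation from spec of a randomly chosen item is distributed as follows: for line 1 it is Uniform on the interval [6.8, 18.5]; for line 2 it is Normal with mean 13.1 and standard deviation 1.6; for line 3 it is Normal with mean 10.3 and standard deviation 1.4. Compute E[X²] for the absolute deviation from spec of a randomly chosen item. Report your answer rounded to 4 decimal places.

147.1740

For each component E[X²] = Var + (mean)², giving 1: 171.43; 2: 174.17; 3: 108.05.
Overall E[X²] = 0.2·171.43 + 0.4·174.17 + 0.4·108.05 = 147.174.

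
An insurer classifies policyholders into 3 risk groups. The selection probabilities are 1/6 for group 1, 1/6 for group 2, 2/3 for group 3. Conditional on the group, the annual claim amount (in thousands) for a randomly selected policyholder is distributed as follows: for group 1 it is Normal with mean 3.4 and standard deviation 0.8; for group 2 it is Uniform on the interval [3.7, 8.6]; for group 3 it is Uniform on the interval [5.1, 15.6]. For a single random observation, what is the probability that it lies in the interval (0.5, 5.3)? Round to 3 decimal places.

0.232

Conditional on each group, P(0.5 < X < 5.3): 1: 0.991081; 2: 0.326531; 3: 0.0190476.
By total probability, P(0.5 < X < 5.3) = 0.166667·0.991081 + 0.166667·0.326531 + 0.666667·0.0190476 = 0.2323.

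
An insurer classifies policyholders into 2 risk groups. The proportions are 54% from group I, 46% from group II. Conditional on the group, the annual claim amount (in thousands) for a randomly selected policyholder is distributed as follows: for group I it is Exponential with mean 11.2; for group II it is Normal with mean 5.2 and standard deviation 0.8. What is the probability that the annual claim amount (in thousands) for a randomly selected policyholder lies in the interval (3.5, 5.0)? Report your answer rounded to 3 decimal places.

0.226

Conditional on each group, P(3.5 < X < 5.0): I: 0.0917062; II: 0.3845.
By total probability, P(3.5 < X < 5.0) = 0.54·0.0917062 + 0.46·0.3845 = 0.226391.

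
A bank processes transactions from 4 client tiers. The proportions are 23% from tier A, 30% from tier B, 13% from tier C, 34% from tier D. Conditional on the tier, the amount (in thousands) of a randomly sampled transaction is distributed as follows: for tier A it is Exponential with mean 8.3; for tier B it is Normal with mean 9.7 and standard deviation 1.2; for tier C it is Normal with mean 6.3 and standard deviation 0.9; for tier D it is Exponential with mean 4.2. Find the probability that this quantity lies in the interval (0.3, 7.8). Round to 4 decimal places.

Conditional on each tier, P(0.3 < X < 7.8): A: 0.573779; B: 0.0566728; C: 0.95221; D: 0.774945.
By total probability, P(0.3 < X < 7.8) = 0.23·0.573779 + 0.3·0.0566728 + 0.13·0.95221 + 0.34·0.774945 = 0.536239.

0.5362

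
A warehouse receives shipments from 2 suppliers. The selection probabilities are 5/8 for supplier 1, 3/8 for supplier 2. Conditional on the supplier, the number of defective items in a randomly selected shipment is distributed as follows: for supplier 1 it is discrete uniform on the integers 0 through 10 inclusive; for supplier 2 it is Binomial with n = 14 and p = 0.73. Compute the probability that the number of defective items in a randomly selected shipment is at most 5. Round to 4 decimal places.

Conditional on each supplier, P(X ≤ 5): 1: 0.545455; 2: 0.00383654.
By total probability, P(X ≤ 5) = 0.625·0.545455 + 0.375·0.00383654 = 0.342348.

0.3423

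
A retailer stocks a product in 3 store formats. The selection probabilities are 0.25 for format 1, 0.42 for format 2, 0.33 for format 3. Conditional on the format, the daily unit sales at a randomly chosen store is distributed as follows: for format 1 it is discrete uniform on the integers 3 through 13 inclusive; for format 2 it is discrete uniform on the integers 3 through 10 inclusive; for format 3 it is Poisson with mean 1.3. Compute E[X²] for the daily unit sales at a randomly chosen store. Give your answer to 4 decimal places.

39.4367

For each component E[X²] = Var + (mean)², giving 1: 74; 2: 47.5; 3: 2.99.
Overall E[X²] = 0.25·74 + 0.42·47.5 + 0.33·2.99 = 39.4367.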